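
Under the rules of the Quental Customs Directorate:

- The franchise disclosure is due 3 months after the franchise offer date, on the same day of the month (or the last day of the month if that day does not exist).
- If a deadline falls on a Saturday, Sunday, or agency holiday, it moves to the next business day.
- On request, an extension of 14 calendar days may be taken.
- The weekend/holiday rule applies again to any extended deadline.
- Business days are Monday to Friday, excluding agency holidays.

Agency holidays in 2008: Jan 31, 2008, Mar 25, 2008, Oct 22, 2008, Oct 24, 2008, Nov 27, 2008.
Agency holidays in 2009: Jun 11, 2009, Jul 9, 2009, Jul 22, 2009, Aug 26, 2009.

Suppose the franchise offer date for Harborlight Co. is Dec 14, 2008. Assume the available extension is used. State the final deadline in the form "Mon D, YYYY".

Moving 3 months forward from Dec 14, 2008 on the corresponding day gives Mar 14, 2009.
Mar 14, 2009 is a Saturday; the next business day is Mar 16, 2009 (Monday).
Applying the 14-calendar-day extension: Mar 16, 2009 + 14 days = Mar 30, 2009.
Mar 30, 2009 is a Monday and not a listed holiday, so it stands.
The final due date is Mar 30, 2009.

Mar 30, 2009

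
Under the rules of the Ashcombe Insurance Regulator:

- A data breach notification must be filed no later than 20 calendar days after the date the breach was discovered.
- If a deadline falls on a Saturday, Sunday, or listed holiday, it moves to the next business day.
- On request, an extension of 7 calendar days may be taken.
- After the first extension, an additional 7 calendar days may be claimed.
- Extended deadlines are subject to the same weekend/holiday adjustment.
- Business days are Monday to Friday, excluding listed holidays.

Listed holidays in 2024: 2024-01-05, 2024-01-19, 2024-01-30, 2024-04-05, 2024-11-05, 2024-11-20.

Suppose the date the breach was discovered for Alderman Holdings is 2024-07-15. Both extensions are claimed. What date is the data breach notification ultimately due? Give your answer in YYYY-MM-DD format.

20 calendar days after 2024-07-15 is 2024-08-04.
Because 2024-08-04 is a Sunday, the deadline becomes 2024-08-05 (Monday).
Applying the 7-calendar-day extension: 2024-08-05 + 7 days = 2024-08-12.
2024-08-12 falls on a Monday, which is a business day, so no adjustment is needed.
With the 7-day extension, 2024-08-12 becomes 2024-08-19.
2024-08-19 falls on a Monday, which is a business day, so no adjustment is needed.
The final due date is 2024-08-19.

2024-08-19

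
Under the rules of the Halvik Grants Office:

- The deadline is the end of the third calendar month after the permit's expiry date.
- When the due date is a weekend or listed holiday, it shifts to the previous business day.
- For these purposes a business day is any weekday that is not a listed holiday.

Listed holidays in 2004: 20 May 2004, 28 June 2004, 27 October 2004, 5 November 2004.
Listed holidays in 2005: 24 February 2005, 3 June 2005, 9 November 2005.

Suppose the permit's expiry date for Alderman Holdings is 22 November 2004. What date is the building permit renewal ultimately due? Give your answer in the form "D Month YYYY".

28 February 2005

3 months after 22 November 2004 is February 2005; that month ends on 28 February 2005.
28 February 2005 falls on a Monday, which is a business day, so no adjustment is needed.
So the filing is due 28 February 2005.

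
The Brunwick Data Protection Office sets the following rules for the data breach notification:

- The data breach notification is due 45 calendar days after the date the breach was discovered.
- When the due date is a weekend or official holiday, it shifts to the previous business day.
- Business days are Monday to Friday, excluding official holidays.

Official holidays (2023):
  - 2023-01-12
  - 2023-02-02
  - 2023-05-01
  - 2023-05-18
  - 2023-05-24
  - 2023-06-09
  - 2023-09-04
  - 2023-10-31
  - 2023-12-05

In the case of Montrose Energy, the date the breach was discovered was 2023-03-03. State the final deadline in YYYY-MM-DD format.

Trigger date 2023-03-03 + 45 calendar days = 2023-04-17.
2023-04-17 is a Monday and not a listed holiday, so it stands.
So the filing is due 2023-04-17.

2023-04-17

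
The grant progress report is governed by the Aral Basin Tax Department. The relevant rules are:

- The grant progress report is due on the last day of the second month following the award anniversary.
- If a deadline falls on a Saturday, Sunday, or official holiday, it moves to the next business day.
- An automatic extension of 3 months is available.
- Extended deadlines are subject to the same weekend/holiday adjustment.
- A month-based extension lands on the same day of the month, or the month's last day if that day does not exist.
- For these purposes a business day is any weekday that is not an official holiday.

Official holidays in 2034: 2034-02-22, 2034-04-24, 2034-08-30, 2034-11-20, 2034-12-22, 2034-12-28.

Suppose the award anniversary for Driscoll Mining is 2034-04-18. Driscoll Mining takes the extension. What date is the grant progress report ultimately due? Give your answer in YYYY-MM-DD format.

2034-10-02

The second month after 2034-04-18 is June 2034, whose last day is 2034-06-30.
2034-06-30 (Friday) is already a business day.
The 3 months extension carries 2034-06-30 to 2034-09-30.
Because 2034-09-30 is a Saturday, the deadline becomes 2034-10-02 (Monday).
Final deadline: 2034-10-02.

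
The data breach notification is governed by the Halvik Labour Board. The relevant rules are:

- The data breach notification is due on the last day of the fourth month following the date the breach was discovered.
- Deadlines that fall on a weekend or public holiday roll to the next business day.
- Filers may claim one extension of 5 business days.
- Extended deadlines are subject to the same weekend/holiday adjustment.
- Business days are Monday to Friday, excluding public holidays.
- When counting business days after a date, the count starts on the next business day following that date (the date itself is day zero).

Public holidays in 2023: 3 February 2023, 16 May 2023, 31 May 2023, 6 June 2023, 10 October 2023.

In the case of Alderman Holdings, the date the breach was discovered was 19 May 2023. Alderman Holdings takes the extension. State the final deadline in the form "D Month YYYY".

9 October 2023

4 months after 19 May 2023 falls in September 2023; the last day of that month is 30 September 2023.
Because 30 September 2023 is a Saturday, the deadline becomes 2 October 2023 (Monday).
Applying the 5-business-day extension: 5 business days after 2 October 2023 is 9 October 2023.
9 October 2023 (Monday) is already a business day.
Final deadline: 9 October 2023.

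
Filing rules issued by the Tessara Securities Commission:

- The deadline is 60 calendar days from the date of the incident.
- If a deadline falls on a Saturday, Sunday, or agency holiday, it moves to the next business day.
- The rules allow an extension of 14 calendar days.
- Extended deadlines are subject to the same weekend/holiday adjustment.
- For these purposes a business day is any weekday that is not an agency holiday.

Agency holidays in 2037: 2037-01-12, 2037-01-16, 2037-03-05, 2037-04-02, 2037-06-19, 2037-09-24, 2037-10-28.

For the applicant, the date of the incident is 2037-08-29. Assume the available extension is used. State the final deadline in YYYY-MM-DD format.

Adding 60 calendar days to 2037-08-29 gives 2037-10-28.
2037-10-28 falls on a listed holiday. Rolling to the next business day gives 2037-10-29, a Thursday.
The 14-calendar-day extension moves the deadline from 2037-10-29 to 2037-11-12.
2037-11-12 falls on a Thursday, which is a business day, so no adjustment is needed.
Final deadline: 2037-11-12.

2037-11-12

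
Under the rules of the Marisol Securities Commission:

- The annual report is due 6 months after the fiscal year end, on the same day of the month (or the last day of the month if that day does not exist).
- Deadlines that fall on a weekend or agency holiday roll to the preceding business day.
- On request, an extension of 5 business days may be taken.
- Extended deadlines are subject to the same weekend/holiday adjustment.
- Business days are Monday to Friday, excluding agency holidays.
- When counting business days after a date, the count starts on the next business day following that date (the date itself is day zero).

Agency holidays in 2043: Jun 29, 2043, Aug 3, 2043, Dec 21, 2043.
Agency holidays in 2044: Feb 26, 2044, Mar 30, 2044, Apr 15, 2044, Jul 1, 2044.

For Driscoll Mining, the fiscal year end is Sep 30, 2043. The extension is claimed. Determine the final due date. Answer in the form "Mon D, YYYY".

6 months from Sep 30, 2043 is Mar 30, 2044.
Because Mar 30, 2044 is a listed holiday, the deadline becomes Mar 29, 2044 (Tuesday).
Counting 5 further business days from Mar 29, 2044 reaches Apr 6, 2044.
Apr 6, 2044 is a Wednesday and not a listed holiday, so it stands.
So the filing is due Apr 6, 2044.

Apr 6, 2044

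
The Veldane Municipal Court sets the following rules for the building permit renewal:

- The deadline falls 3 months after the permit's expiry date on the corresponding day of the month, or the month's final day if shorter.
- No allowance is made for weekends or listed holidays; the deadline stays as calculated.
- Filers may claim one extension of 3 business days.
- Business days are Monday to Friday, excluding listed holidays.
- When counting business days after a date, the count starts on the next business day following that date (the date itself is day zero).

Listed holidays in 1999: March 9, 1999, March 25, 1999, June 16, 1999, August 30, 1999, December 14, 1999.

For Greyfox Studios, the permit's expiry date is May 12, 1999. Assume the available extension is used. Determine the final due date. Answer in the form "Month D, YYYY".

Moving 3 months forward from May 12, 1999 on the corresponding day gives August 12, 1999.
August 12, 1999 is a Thursday; no weekend or holiday adjustment applies.
The 3-business-day extension runs from August 12, 1999 to August 17, 1999.
No adjustment is made for weekends or holidays, so August 17, 1999 stands.
Final deadline: August 17, 1999.

August 17, 1999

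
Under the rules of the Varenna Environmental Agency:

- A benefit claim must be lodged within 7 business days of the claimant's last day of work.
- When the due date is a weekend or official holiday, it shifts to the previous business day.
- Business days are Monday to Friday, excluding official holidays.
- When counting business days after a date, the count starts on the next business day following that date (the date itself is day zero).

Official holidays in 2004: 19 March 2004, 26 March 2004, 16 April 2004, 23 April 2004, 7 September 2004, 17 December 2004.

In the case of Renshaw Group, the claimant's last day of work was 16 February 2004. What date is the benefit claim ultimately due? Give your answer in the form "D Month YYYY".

Counting 7 business days after 16 February 2004 (skipping weekends and listed holidays) reaches 25 February 2004.
25 February 2004 (Wednesday) is already a business day.
So the filing is due 25 February 2004.

25 February 2004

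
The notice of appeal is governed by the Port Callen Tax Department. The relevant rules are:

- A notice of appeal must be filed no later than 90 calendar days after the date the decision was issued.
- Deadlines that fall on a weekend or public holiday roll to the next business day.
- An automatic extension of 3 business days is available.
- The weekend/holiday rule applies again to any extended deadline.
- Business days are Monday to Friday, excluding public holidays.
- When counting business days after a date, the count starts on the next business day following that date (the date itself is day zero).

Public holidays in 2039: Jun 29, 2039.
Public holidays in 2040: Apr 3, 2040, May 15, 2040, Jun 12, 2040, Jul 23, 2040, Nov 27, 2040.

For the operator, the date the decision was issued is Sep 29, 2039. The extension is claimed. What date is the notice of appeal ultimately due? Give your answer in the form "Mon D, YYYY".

Adding 90 calendar days to Sep 29, 2039 gives Dec 28, 2039.
Dec 28, 2039 (Wednesday) is already a business day.
Counting 3 further business days from Dec 28, 2039 reaches Jan 2, 2040.
Jan 2, 2040 is a Monday and not a listed holiday, so it stands.
Deadline: Jan 2, 2040.

Jan 2, 2040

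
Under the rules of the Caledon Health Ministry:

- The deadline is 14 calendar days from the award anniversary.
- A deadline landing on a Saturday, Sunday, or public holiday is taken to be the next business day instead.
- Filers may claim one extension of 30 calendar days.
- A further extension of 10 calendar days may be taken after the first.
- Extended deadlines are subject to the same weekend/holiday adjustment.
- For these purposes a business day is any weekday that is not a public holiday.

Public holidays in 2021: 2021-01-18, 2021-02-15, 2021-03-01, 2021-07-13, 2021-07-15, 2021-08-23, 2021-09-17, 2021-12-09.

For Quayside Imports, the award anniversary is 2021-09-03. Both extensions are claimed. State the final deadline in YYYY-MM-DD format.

14 calendar days after 2021-09-03 is 2021-09-17.
Because 2021-09-17 is a listed holiday, the deadline becomes 2021-09-20 (Monday).
Add the 30 calendar-day extension to 2021-09-20: 2021-10-20.
Since 2021-10-20 is a Wednesday and not a holiday, the date is unchanged.
Applying the 10-calendar-day extension: 2021-10-20 + 10 days = 2021-10-30.
2021-10-30 is a Saturday, so it moves to the next business day, 2021-11-01 (Monday).
The final due date is 2021-11-01.

2021-11-01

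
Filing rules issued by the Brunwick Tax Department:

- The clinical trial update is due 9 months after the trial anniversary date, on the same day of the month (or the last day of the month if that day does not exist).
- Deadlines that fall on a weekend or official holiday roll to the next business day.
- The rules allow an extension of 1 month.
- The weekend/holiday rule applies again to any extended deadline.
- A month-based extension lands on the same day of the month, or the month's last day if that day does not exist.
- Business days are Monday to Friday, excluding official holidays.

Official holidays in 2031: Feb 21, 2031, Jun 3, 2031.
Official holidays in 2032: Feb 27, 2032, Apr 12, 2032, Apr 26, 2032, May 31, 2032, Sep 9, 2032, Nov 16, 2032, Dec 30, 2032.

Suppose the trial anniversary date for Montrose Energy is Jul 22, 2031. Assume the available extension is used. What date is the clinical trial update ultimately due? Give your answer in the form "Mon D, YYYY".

May 24, 2032

9 months after Jul 22, 2031, on the same day of the month, is Apr 22, 2032.
Apr 22, 2032 falls on a Thursday, which is a business day, so no adjustment is needed.
Applying the 1 month extension: 1 month after Apr 22, 2032 is May 22, 2032.
Because May 22, 2032 is a Saturday, the deadline becomes May 24, 2032 (Monday).
So the filing is due May 24, 2032.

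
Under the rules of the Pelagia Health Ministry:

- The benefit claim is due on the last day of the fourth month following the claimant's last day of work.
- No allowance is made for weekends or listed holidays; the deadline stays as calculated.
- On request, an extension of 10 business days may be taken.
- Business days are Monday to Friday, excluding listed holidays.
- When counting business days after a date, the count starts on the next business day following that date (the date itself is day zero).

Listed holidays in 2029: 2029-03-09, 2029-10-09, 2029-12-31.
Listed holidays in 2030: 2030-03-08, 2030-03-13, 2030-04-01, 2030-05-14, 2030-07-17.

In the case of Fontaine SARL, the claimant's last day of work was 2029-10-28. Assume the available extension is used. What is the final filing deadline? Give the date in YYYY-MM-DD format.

4 months after 2029-10-28 falls in February 2030; the last day of that month is 2030-02-28.
No adjustment is made for weekends or holidays, so 2030-02-28 stands.
Counting 10 further business days from 2030-02-28 reaches 2030-03-18.
2030-03-18 falls on a Monday. The rules make no weekend/holiday allowance, so it remains 2030-03-18.
So the filing is due 2030-03-18.

2030-03-18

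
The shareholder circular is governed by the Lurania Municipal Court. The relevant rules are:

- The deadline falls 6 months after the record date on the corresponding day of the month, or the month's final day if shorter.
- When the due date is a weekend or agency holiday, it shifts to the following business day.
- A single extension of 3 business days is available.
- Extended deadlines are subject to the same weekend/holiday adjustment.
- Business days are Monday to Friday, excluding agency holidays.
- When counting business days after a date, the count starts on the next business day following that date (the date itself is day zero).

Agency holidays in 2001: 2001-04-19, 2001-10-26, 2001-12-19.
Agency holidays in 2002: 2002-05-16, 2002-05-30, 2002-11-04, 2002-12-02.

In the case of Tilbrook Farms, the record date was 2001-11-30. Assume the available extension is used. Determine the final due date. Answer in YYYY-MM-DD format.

6 months from 2001-11-30 is 2002-05-30.
2002-05-30 falls on a listed holiday. Rolling to the next business day gives 2002-05-31, a Friday.
Applying the 3-business-day extension: 3 business days after 2002-05-31 is 2002-06-05.
2002-06-05 is a Wednesday and not a listed holiday, so it stands.
The final due date is 2002-06-05.

2002-06-05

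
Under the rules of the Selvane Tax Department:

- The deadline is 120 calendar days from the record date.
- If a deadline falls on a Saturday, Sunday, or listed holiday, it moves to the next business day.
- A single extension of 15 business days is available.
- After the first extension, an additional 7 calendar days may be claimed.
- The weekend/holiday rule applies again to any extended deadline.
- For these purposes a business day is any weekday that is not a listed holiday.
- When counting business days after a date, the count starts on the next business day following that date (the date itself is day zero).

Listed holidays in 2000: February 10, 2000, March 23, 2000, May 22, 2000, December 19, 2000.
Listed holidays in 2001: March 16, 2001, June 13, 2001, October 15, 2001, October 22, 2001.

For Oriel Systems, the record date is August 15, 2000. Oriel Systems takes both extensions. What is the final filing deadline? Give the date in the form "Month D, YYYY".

January 11, 2001

Trigger date August 15, 2000 + 120 calendar days = December 13, 2000.
December 13, 2000 falls on a Wednesday, which is a business day, so no adjustment is needed.
Counting 15 further business days from December 13, 2000 reaches January 4, 2001.
Since January 4, 2001 is a Thursday and not a holiday, the date is unchanged.
Add the 7 calendar-day extension to January 4, 2001: January 11, 2001.
Since January 11, 2001 is a Thursday and not a holiday, the date is unchanged.
Deadline: January 11, 2001.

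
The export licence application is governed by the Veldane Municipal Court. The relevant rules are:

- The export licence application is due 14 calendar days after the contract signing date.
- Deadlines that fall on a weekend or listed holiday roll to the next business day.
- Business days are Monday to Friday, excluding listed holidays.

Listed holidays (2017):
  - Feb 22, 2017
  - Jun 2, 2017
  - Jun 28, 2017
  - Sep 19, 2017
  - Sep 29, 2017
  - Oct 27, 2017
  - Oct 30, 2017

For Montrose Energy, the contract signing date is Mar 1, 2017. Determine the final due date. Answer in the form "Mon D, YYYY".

From Mar 1, 2017, 14 calendar days later is Mar 15, 2017.
Mar 15, 2017 is a Wednesday and not a listed holiday, so it stands.
So the filing is due Mar 15, 2017.

Mar 15, 2017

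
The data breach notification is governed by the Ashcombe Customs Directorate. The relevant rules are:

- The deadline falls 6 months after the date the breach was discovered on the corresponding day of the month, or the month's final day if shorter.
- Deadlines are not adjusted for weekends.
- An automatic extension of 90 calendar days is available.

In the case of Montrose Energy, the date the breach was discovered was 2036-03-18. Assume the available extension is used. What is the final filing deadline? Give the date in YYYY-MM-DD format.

2036-12-17

6 months from 2036-03-18 is 2036-09-18.
No adjustment is made for weekends or holidays, so 2036-09-18 stands.
With the 90-day extension, 2036-09-18 becomes 2036-12-17.
2036-12-17 falls on a Wednesday. The rules make no weekend/holiday allowance, so it remains 2036-12-17.
The final due date is 2036-12-17.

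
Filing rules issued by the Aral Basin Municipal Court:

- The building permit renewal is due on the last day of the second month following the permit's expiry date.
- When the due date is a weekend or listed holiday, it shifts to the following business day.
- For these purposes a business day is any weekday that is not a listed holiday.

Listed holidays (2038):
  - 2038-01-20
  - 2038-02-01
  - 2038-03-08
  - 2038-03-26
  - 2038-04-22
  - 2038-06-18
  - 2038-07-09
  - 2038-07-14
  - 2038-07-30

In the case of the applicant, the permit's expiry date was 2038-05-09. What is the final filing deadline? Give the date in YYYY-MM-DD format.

2 months after 2038-05-09 is July 2038; that month ends on 2038-07-31.
2038-07-31 falls on a Saturday. Rolling to the next business day gives 2038-08-02, a Monday.
Final deadline: 2038-08-02.

2038-08-02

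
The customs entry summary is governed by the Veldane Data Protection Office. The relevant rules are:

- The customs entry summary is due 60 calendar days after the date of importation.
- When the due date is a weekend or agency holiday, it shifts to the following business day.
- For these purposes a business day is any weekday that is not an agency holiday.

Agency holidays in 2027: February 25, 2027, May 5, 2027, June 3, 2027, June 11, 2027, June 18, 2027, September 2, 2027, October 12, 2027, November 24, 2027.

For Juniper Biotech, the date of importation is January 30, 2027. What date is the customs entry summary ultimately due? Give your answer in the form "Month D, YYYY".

March 31, 2027

Trigger date January 30, 2027 + 60 calendar days = March 31, 2027.
March 31, 2027 falls on a Wednesday, which is a business day, so no adjustment is needed.
The final due date is March 31, 2027.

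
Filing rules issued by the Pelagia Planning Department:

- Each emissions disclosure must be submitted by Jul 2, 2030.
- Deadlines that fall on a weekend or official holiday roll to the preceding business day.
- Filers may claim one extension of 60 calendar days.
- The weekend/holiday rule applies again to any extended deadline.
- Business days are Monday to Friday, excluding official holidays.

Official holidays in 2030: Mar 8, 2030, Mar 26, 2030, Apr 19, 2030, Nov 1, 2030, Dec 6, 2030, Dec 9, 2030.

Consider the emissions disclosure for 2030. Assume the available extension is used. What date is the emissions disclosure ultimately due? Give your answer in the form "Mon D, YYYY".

The stated deadline is Jul 2, 2030.
Jul 2, 2030 is a Tuesday and not a listed holiday, so it stands.
Applying the 60-calendar-day extension: Jul 2, 2030 + 60 days = Aug 31, 2030.
Aug 31, 2030 falls on a Saturday. Rolling to the preceding business day gives Aug 30, 2030, a Friday.
The final due date is Aug 30, 2030.

Aug 30, 2030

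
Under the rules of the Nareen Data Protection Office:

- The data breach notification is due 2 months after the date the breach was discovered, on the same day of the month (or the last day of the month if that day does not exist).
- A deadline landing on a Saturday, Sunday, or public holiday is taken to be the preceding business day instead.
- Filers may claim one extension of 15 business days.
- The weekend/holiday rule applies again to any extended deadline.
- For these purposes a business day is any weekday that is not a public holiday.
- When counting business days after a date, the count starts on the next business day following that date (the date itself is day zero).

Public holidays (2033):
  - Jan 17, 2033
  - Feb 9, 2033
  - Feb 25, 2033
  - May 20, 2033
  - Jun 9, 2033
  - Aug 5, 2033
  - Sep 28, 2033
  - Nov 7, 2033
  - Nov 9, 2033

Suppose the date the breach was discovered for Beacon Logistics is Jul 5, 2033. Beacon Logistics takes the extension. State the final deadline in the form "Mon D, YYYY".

Sep 26, 2033

2 months from Jul 5, 2033 is Sep 5, 2033.
Sep 5, 2033 (Monday) is already a business day.
The 15-business-day extension runs from Sep 5, 2033 to Sep 26, 2033.
Since Sep 26, 2033 is a Monday and not a holiday, the date is unchanged.
Deadline: Sep 26, 2033.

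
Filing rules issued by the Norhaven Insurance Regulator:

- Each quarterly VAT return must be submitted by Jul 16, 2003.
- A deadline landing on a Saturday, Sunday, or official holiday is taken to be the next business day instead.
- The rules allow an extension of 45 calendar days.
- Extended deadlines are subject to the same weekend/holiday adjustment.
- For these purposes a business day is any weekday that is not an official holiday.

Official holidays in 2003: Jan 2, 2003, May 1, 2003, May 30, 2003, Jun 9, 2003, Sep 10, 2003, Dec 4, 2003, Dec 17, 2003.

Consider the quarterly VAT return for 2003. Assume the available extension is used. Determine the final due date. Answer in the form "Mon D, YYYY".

Sep 1, 2003

Start from the fixed due date, Jul 16, 2003.
Jul 16, 2003 (Wednesday) is already a business day.
With the 45-day extension, Jul 16, 2003 becomes Aug 30, 2003.
Aug 30, 2003 falls on a Saturday. Rolling to the next business day gives Sep 1, 2003, a Monday.
So the filing is due Sep 1, 2003.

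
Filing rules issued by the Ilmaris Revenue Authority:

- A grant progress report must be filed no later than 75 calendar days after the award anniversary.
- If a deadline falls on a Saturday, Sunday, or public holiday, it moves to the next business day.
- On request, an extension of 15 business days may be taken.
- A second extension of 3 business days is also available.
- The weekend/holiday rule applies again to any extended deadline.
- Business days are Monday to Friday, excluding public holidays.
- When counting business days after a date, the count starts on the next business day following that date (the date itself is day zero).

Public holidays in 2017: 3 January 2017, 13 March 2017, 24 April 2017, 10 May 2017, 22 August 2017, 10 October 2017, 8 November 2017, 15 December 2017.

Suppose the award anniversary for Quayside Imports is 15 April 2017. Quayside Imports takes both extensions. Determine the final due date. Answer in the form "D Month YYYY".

25 July 2017

Adding 75 calendar days to 15 April 2017 gives 29 June 2017.
29 June 2017 is a Thursday and not a listed holiday, so it stands.
Counting 15 further business days from 29 June 2017 reaches 20 July 2017.
20 July 2017 is a Thursday and not a listed holiday, so it stands.
Counting 3 further business days from 20 July 2017 reaches 25 July 2017.
25 July 2017 is a Tuesday and not a listed holiday, so it stands.
The final due date is 25 July 2017.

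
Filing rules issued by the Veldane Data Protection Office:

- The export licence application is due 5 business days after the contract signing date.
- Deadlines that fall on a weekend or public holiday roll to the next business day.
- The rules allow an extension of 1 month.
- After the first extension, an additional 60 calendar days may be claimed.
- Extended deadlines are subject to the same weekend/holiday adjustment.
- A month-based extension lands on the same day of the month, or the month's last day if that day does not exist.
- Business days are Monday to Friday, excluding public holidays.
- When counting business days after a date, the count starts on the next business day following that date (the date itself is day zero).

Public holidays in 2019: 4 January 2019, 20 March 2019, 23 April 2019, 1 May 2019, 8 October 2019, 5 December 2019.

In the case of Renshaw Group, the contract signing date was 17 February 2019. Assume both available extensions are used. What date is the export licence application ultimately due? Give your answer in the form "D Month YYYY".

Counting 5 business days after 17 February 2019 (skipping weekends and listed holidays) reaches 22 February 2019.
Since 22 February 2019 is a Friday and not a holiday, the date is unchanged.
The 1 month extension carries 22 February 2019 to 22 March 2019.
22 March 2019 is a Friday and not a listed holiday, so it stands.
With the 60-day extension, 22 March 2019 becomes 21 May 2019.
21 May 2019 (Tuesday) is already a business day.
The final due date is 21 May 2019.

21 May 2019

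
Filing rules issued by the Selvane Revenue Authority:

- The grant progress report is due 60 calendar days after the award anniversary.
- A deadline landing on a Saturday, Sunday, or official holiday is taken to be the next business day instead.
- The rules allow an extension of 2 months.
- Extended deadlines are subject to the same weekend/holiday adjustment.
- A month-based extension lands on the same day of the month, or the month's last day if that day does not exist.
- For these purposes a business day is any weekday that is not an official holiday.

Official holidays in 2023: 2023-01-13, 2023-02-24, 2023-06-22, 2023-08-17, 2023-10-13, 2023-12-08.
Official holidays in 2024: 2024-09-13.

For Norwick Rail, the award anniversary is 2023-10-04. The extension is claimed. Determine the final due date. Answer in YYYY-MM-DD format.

2024-02-05

60 calendar days after 2023-10-04 is 2023-12-03.
2023-12-03 is a Sunday; the next business day is 2023-12-04 (Monday).
Applying the 2 months extension: 2 months after 2023-12-04 is 2024-02-04.
2024-02-04 falls on a Sunday. Rolling to the next business day gives 2024-02-05, a Monday.
Deadline: 2024-02-05.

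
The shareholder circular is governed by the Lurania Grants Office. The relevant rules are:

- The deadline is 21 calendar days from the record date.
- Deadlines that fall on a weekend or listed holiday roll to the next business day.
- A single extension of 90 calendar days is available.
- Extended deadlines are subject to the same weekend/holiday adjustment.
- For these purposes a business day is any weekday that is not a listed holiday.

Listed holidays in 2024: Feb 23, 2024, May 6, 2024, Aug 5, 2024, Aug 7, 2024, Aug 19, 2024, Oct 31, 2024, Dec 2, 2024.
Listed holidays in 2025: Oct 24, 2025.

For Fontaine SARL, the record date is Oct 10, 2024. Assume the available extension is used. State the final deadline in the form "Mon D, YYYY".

From Oct 10, 2024, 21 calendar days later is Oct 31, 2024.
Oct 31, 2024 is a listed holiday, so it moves to the next business day, Nov 1, 2024 (Friday).
The 90-calendar-day extension moves the deadline from Nov 1, 2024 to Jan 30, 2025.
Since Jan 30, 2025 is a Thursday and not a holiday, the date is unchanged.
Final deadline: Jan 30, 2025.

Jan 30, 2025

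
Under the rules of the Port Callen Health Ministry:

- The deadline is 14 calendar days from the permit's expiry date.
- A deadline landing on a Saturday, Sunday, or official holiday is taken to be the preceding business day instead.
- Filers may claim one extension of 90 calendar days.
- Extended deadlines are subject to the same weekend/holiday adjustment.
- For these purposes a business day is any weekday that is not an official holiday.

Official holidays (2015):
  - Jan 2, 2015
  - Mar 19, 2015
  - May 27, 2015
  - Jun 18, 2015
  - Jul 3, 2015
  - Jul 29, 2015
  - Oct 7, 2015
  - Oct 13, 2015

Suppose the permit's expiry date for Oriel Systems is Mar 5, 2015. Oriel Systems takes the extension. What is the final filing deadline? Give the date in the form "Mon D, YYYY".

Jun 16, 2015

From Mar 5, 2015, 14 calendar days later is Mar 19, 2015.
Mar 19, 2015 is a listed holiday; the preceding business day is Mar 18, 2015 (Wednesday).
Applying the 90-calendar-day extension: Mar 18, 2015 + 90 days = Jun 16, 2015.
Jun 16, 2015 (Tuesday) is already a business day.
Final deadline: Jun 16, 2015.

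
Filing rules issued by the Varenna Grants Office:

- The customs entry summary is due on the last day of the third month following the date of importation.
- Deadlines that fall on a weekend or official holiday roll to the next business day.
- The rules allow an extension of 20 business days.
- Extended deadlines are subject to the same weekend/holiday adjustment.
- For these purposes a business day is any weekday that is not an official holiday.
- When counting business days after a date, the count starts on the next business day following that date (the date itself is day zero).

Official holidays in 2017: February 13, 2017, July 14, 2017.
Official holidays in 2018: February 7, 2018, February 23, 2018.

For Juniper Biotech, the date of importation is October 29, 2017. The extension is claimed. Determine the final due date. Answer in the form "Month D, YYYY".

The third month after October 29, 2017 is January 2018, whose last day is January 31, 2018.
January 31, 2018 (Wednesday) is already a business day.
Applying the 20-business-day extension: 20 business days after January 31, 2018 is March 2, 2018.
March 2, 2018 falls on a Friday, which is a business day, so no adjustment is needed.
Deadline: March 2, 2018.

March 2, 2018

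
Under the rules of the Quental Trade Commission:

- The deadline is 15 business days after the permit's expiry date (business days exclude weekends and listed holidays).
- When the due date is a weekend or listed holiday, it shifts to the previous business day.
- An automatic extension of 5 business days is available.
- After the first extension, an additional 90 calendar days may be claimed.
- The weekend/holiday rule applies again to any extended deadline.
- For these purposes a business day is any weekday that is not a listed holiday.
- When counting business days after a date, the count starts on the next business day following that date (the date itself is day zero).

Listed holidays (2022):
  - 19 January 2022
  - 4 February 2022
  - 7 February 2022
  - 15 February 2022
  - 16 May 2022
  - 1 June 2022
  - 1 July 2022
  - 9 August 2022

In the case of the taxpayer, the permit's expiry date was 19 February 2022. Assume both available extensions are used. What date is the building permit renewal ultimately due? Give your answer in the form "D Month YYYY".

15 business days after 19 February 2022, excluding weekends and holidays, is 11 March 2022.
11 March 2022 falls on a Friday, which is a business day, so no adjustment is needed.
Applying the 5-business-day extension: 5 business days after 11 March 2022 is 18 March 2022.
18 March 2022 (Friday) is already a business day.
Applying the 90-calendar-day extension: 18 March 2022 + 90 days = 16 June 2022.
16 June 2022 is a Thursday and not a listed holiday, so it stands.
So the filing is due 16 June 2022.

16 June 2022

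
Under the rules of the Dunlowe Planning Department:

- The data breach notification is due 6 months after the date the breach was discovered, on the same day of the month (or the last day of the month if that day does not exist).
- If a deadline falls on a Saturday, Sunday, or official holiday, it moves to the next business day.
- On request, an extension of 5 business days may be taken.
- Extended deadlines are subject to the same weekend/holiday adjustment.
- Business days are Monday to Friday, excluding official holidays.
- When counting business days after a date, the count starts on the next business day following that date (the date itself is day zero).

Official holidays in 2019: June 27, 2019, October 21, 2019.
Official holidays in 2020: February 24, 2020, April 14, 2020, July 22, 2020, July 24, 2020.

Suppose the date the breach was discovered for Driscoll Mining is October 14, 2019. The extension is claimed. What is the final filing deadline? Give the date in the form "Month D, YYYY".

Moving 6 months forward from October 14, 2019 on the corresponding day gives April 14, 2020.
April 14, 2020 falls on a listed holiday. Rolling to the next business day gives April 15, 2020, a Wednesday.
Applying the 5-business-day extension: 5 business days after April 15, 2020 is April 22, 2020.
April 22, 2020 is a Wednesday and not a listed holiday, so it stands.
So the filing is due April 22, 2020.

April 22, 2020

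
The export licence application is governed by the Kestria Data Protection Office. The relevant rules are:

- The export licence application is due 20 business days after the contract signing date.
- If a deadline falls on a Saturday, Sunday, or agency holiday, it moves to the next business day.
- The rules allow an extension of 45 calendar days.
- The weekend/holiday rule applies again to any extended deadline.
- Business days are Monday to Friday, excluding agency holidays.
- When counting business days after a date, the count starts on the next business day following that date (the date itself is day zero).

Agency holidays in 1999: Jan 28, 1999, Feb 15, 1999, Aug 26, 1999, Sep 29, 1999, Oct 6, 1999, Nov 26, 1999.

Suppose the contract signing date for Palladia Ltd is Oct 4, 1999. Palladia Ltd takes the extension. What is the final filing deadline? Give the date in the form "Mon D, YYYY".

Dec 17, 1999

Starting the day after Oct 4, 1999 and counting 20 business days lands on Nov 2, 1999.
Nov 2, 1999 falls on a Tuesday, which is a business day, so no adjustment is needed.
Add the 45 calendar-day extension to Nov 2, 1999: Dec 17, 1999.
Dec 17, 1999 (Friday) is already a business day.
Deadline: Dec 17, 1999.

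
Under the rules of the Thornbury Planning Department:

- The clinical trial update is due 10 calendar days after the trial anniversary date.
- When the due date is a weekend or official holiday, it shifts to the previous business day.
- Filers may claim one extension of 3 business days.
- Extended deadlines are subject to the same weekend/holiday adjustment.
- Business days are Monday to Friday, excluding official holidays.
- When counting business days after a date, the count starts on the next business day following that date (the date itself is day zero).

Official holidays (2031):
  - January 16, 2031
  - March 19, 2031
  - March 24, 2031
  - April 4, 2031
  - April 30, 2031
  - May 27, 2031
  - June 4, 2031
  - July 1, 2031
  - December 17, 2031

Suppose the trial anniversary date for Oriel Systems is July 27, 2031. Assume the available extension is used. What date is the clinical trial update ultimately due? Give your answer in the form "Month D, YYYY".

Trigger date July 27, 2031 + 10 calendar days = August 6, 2031.
Since August 6, 2031 is a Wednesday and not a holiday, the date is unchanged.
Applying the 3-business-day extension: 3 business days after August 6, 2031 is August 11, 2031.
August 11, 2031 (Monday) is already a business day.
So the filing is due August 11, 2031.

August 11, 2031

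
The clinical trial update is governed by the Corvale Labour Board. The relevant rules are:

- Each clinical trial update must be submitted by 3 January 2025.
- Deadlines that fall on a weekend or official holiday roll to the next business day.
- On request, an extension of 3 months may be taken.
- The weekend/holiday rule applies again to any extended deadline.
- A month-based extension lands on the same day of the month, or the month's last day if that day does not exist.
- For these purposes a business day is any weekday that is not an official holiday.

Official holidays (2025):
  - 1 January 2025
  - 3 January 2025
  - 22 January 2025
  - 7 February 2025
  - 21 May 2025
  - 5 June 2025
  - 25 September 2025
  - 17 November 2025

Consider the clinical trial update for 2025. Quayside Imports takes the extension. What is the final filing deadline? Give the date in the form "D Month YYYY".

7 April 2025

Start from the fixed due date, 3 January 2025.
3 January 2025 is a listed holiday, so it moves to the next business day, 6 January 2025 (Monday).
The 3 months extension carries 6 January 2025 to 6 April 2025.
6 April 2025 falls on a Sunday. Rolling to the next business day gives 7 April 2025, a Monday.
So the filing is due 7 April 2025.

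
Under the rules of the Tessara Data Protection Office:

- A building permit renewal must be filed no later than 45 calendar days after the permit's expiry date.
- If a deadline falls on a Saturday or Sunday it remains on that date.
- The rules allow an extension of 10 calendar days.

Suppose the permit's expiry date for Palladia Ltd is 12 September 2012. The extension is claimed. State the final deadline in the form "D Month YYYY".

From 12 September 2012, 45 calendar days later is 27 October 2012.
27 October 2012 is a Saturday; no weekend or holiday adjustment applies.
With the 10-day extension, 27 October 2012 becomes 6 November 2012.
6 November 2012 is a Tuesday; no weekend or holiday adjustment applies.
Final deadline: 6 November 2012.

6 November 2012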